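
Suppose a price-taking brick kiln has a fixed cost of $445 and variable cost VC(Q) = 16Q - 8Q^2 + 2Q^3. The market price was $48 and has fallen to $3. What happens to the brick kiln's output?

Output falls from 4 to 0 (the firm shuts down)

AVC = 16 - 8Q + 2Q^2, minimized at Q = 2 where min AVC = $8. MC = 16 - 16Q + 6Q^2.
At P = $48 ≥ min AVC, set P = MC on the rising branch: Q = 4.
At P = $3 < min AVC = $8, price no longer covers variable cost at any output, so the firm shuts down: Q = 0.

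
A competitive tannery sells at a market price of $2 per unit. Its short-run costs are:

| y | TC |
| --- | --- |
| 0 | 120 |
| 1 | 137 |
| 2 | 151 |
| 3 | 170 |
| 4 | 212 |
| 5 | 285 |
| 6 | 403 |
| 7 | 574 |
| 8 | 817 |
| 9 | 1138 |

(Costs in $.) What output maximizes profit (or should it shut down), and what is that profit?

y = 0 (shut down); profit = -$120

Compute π = P·y − TC at each output: y=0: -120; y=1: -135; y=2: -147; y=3: -164; y=4: -204; y=5: -275; y=6: -391; y=7: -560; y=8: -801; y=9: -1120.
Profit is highest at y = 0. Equivalently, the lowest AVC in the table is 31/2 ≈ $15.50 at y = 2, and P = $2 falls below it — price never covers variable cost, so the firm shuts down and loses only its fixed cost.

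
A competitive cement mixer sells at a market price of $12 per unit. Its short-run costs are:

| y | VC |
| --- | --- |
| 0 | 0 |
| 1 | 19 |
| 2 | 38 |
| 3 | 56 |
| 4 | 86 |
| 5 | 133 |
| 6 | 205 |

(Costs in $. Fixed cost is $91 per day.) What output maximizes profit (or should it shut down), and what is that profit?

y = 0 (shut down); profit = -$91

Profit at each row (π = 12y − TC): y=0: -91; y=1: -98; y=2: -105; y=3: -111; y=4: -129; y=5: -164; y=6: -224.
Profit is highest at y = 0. Equivalently, the lowest AVC in the table is 56/3 ≈ $18.67 at y = 3, and P = $12 falls below it — price never covers variable cost, so the firm shuts down and loses only its fixed cost.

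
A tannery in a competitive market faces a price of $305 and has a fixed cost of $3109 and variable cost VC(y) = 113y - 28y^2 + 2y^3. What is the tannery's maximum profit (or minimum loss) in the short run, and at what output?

AVC = 113 - 28y + 2y^2 has its minimum $15 at y = 7; price $305 clears that bar, so the firm operates.
MC = 113 - 56y + 6y^2. Setting P = MC and taking the root on the rising branch gives y* = 12.
TR = 305·12 = 3660. TC = 3109 + 780 = 3889. Profit = 3660 − 3889 = -$229.
Shutting down would mean losing the fixed cost of $3109, so operating at a loss of $229 is better by $2880.

Profit = -$229 at y = 12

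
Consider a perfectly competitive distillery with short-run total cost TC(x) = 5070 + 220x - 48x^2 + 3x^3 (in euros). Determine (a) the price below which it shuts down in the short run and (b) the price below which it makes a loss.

Shutdown price = min AVC. AVC = 220 - 48x + 3x^2, with vertex at x = 8 and minimum €28.
ATC = 5070/x + 220 - 48x + 3x^2. Setting dATC/dx = −5070/x^2 − 48 + 6x = 0 gives x = 13 (since 6·13^3 − 48·13^2 = 5070).
min ATC = 5070/13 + 220 − 48·13 + 3·13^2 = €493. That is the break-even price.
For €28 ≤ P < €493 the firm produces at a loss; below €28 it shuts down.

Shutdown price = €28; break-even price = €493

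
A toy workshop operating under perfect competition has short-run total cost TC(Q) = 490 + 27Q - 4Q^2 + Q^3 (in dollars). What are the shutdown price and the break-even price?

AVC = 27 - 4Q + Q^2; minimized at Q = 2, giving min AVC = $23. That is the shutdown price.
ATC = 490/Q + 27 - 4Q + Q^2. Setting dATC/dQ = −490/Q^2 − 4 + 2Q = 0 gives Q = 7 (since 2·7^3 − 4·7^2 = 490).
min ATC = 490/7 + 27 − 4·7 + 7^2 = $118. That is the break-even price.
For $23 ≤ P < $118 the firm produces at a loss; below $23 it shuts down.

Shutdown price = $23; break-even price = $118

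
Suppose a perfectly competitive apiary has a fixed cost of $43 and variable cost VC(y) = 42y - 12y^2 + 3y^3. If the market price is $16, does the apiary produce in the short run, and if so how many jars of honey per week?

Shut down

Strip out fixed cost: VC = 42y - 12y^2 + 3y^3. Then AVC = 42 - 12y + 3y^2 and MC = 42 - 24y + 9y^2.
AVC is minimized where dAVC/dy = -12 + 6y = 0, at y = 2; min AVC = 42 - 12·2 + 3·2^2 = $30.
P = $16 lies below min AVC = $30; no output level covers variable cost.
Shutting down limits the loss to fixed cost, $43.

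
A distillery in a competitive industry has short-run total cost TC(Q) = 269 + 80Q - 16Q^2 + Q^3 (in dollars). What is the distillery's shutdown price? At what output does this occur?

The firm shuts down when price falls below the minimum of average variable cost. AVC = VC/Q = 80 - 16Q + Q^2.
At the minimum of AVC, MC = AVC. MC = 80 - 32Q + 3Q^2; setting MC = AVC gives 2Q^2 - 16Q = 0, so Q = 8. min AVC = 16.
The firm shuts down for any P below $16.

$16 per unit, at Q = 8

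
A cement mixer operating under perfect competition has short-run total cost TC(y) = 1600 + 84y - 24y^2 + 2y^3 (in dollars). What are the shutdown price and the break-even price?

Shutdown price = $12; break-even price = $204

Shutdown price = min AVC. AVC = 84 - 24y + 2y^2, with vertex at y = 6 and minimum $12.
ATC = 1600/y + 84 - 24y + 2y^2. Setting dATC/dy = −1600/y^2 − 24 + 4y = 0 gives y = 10 (since 4·10^3 − 24·10^2 = 1600).
min ATC = 1600/10 + 84 − 24·10 + 2·10^2 = $204. That is the break-even price.
Between these two prices the firm operates at a loss; above $204 it earns a profit.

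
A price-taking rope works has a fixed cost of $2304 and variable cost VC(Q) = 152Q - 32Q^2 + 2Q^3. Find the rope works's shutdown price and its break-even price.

Shutdown price = $24; break-even price = $248

Shutdown price = min AVC. AVC = 152 - 32Q + 2Q^2, with vertex at Q = 8 and minimum $24.
ATC = 2304/Q + 152 - 32Q + 2Q^2. Setting dATC/dQ = −2304/Q^2 − 32 + 4Q = 0 gives Q = 12 (since 4·12^3 − 32·12^2 = 2304).
min ATC = 2304/12 + 152 − 32·12 + 2·12^2 = $248. That is the break-even price.
Between these two prices the firm operates at a loss; above $248 it earns a profit.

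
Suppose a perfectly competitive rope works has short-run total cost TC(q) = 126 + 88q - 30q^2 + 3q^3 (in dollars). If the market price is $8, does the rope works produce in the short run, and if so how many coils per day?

Variable cost is VC = 88q - 30q^2 + 3q^3, so AVC = VC/q = 88 - 30q + 3q^2 and MC = dTC/dq = 88 - 60q + 9q^2.
AVC is minimized where dAVC/dq = -30 + 6q = 0, at q = 5; min AVC = 88 - 30·5 + 3·5^2 = $13.
With P < min AVC ($8 < $13), every unit sold adds to the loss.
Shutting down limits the loss to fixed cost, $126.

Shut down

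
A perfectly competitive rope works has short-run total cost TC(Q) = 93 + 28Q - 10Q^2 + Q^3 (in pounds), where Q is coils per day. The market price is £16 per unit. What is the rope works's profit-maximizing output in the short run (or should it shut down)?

Produce at Q = 6

From TC, MC = TC'(Q) = 28 - 20Q + 3Q^2 and AVC = VC/Q = 28 - 10Q + Q^2.
AVC is minimized where dAVC/dQ = -10 + 2Q = 0, at Q = 5; min AVC = 28 - 10·5 + 5^2 = £3.
P = £16 exceeds min AVC = £3, so the firm stays open.
P = MC gives 12 - 20Q + 3Q^2 = 0, with roots 2/3 and 6. Take the larger (rising MC): Q* = 6.
Check: AVC at Q = 6 is £4 ≤ P, so revenue covers variable cost.
Profit = P·Q − TC = 16·6 − 117 = -£21, a loss, but smaller than the £93 fixed cost the firm would lose by shutting down.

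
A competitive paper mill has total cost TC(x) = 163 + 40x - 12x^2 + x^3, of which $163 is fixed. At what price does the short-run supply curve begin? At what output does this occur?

$4 per unit, at x = 6

The shutdown price is the minimum of AVC. VC = 40x - 12x^2 + x^3, so AVC = 40 - 12x + x^2.
dAVC/dx = -12 + 2x = 0 gives x = 6. min AVC = 40 - 12·6 + 6^2 = 4.
So the shutdown price is $4.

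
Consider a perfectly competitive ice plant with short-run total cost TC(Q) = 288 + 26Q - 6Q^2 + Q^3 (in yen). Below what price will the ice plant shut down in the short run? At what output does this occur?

The firm shuts down when price falls below the minimum of average variable cost. AVC = VC/Q = 26 - 6Q + Q^2.
At the minimum of AVC, MC = AVC. MC = 26 - 12Q + 3Q^2; setting MC = AVC gives 2Q^2 - 6Q = 0, so Q = 3. min AVC = 17.
The firm shuts down for any P below ¥17.

¥17 per unit, at Q = 3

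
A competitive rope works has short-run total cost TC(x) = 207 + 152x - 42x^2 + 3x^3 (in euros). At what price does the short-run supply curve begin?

€5 per unit

The firm shuts down when price falls below the minimum of average variable cost. AVC = VC/x = 152 - 42x + 3x^2.
dAVC/dx = -42 + 6x = 0 gives x = 7. min AVC = 152 - 42·7 + 3·7^2 = 5.
So the shutdown price is €5.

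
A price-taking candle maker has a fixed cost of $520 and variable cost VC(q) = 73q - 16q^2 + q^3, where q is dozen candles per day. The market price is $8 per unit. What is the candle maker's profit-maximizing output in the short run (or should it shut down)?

From TC, MC = TC'(q) = 73 - 32q + 3q^2 and AVC = VC/q = 73 - 16q + q^2.
AVC is minimized where dAVC/dq = -16 + 2q = 0, at q = 8; min AVC = 73 - 16·8 + 8^2 = $9.
P = $8 lies below min AVC = $9; no output level covers variable cost.
The firm minimizes its loss by shutting down and losing only its fixed cost of $520.

Shut down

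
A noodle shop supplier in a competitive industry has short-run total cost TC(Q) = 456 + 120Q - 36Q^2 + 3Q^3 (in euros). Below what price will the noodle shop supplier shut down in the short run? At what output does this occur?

The shutdown price is the minimum of AVC. VC = 120Q - 36Q^2 + 3Q^3, so AVC = 120 - 36Q + 3Q^2.
dAVC/dQ = -36 + 6Q = 0 gives Q = 6. min AVC = 120 - 36·6 + 3·6^2 = 12.
For P < €12 the firm produces nothing.

€12 per unit, at Q = 6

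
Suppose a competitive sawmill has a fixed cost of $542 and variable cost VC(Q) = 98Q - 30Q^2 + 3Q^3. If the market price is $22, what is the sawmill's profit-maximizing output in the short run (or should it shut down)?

Strip out fixed cost: VC = 98Q - 30Q^2 + 3Q^3. Then AVC = 98 - 30Q + 3Q^2 and MC = 98 - 60Q + 9Q^2.
AVC hits its minimum where MC = AVC, at Q = 5, giving min AVC = 98 - 30·5 + 3·5^2 = $23.
P = $22 lies below min AVC = $23; no output level covers variable cost.
The firm minimizes its loss by shutting down and losing only its fixed cost of $542.

Shut down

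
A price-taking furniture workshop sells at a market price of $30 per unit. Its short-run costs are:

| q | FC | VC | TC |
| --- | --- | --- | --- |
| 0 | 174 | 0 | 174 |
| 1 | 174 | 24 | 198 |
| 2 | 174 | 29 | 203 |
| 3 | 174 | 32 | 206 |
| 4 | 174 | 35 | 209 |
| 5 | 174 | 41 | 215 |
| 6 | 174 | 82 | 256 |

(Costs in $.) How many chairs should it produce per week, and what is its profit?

q = 5; profit = -$65

Compute π = P·q − TC at each output: q=0: -174; q=1: -168; q=2: -143; q=3: -116; q=4: -89; q=5: -65; q=6: -76.
Profit is maximized at q = 5. AVC there is 41/5 = $8.20 ≤ P, so producing beats shutting down (which would give -$174).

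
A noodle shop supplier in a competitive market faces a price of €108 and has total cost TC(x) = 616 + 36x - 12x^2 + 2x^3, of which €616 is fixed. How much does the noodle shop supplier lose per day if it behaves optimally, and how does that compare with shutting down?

Profit = -€184 at x = 6

AVC = 36 - 12x + 2x^2; min AVC = €18 at x = 3. Since P = €108 ≥ min AVC, the firm produces.
MC = 36 - 24x + 6x^2. Setting P = MC and taking the root on the rising branch gives x* = 6.
TR = 108·6 = 648. TC = 616 + 216 = 832. Profit = 648 − 832 = -€184.
Shutting down would mean losing the fixed cost of €616, so operating at a loss of €184 is better by €432.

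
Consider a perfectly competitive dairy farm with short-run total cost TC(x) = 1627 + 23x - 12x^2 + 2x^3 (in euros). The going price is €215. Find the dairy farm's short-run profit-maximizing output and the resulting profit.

Profit = -€347 at x = 8

AVC = 23 - 12x + 2x^2 has its minimum €5 at x = 3; price €215 clears that bar, so the firm operates.
With MC = 23 - 24x + 6x^2, P = MC on the upward-sloping part at x* = 8.
TR = 215·8 = 1720. TC = 1627 + 440 = 2067. Profit = 1720 − 2067 = -€347.
By producing, the firm covers all variable cost plus €1280 of fixed cost; shutting down would lose the full €1627.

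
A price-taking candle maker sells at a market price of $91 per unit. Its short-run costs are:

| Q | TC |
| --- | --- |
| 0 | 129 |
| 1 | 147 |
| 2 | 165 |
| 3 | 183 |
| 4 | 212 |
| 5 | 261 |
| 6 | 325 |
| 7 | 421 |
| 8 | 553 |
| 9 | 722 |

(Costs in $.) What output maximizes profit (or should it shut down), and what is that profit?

Tabulate TR − TC: Q=0: -129; Q=1: -56; Q=2: 17; Q=3: 90; Q=4: 152; Q=5: 194; Q=6: 221; Q=7: 216; Q=8: 175; Q=9: 97.
Profit is maximized at Q = 6. AVC there is 196/6 = $32.67 ≤ P, so producing beats shutting down (which would give -$129).

Q = 6; profit = $221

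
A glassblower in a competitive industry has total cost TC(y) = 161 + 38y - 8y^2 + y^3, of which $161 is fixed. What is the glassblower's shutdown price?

Short-run supply begins at min AVC. From VC = 38y - 8y^2 + y^3, AVC = 38 - 8y + y^2.
dAVC/dy = -8 + 2y = 0 gives y = 4. min AVC = 38 - 8·4 + 4^2 = 22.
For P < $22 the firm produces nothing.

$22 per unit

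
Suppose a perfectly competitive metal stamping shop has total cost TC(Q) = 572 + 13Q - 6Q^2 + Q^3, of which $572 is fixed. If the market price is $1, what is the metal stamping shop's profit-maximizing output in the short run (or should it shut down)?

Shut down

Variable cost is VC = 13Q - 6Q^2 + Q^3, so AVC = VC/Q = 13 - 6Q + Q^2 and MC = dTC/dQ = 13 - 12Q + 3Q^2.
The AVC parabola has its vertex at Q = 6/2 = 3, where AVC = 13 - 6·3 + 3^2 = $4.
Since P = $1 < min AVC = $4, price fails to cover variable cost at any output.
The firm minimizes its loss by shutting down and losing only its fixed cost of $572.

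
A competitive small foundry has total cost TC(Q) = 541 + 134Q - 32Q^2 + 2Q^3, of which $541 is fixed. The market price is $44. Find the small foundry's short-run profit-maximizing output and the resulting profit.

Profit = -$217 at Q = 9

AVC = 134 - 32Q + 2Q^2 has its minimum $6 at Q = 8; price $44 clears that bar, so the firm operates.
With MC = 134 - 64Q + 6Q^2, P = MC on the upward-sloping part at Q* = 9.
TR = 44·9 = 396. TC = 541 + 72 = 613. Profit = 396 − 613 = -$217.
Shutting down would mean losing the fixed cost of $541, so operating at a loss of $217 is better by $324.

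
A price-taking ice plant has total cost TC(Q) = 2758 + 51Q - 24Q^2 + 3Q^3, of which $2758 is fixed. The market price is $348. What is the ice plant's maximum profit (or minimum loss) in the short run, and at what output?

AVC = 51 - 24Q + 3Q^2; min AVC = $3 at Q = 4. Since P = $348 ≥ min AVC, the firm produces.
MC = 51 - 48Q + 9Q^2. Setting P = MC and taking the root on the rising branch gives Q* = 9.
TR = 348·9 = 3132. TC = 2758 + 702 = 3460. Profit = 3132 − 3460 = -$328.
Shutting down would mean losing the fixed cost of $2758, so operating at a loss of $328 is better by $2430.

Profit = -$328 at Q = 9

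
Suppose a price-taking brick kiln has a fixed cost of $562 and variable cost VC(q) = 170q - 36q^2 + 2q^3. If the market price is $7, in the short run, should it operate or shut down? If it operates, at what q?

Variable cost is VC = 170q - 36q^2 + 2q^3, so AVC = VC/q = 170 - 36q + 2q^2 and MC = dTC/dq = 170 - 72q + 6q^2.
AVC is minimized where dAVC/dq = -36 + 4q = 0, at q = 9; min AVC = 170 - 36·9 + 2·9^2 = $8.
P = $7 lies below min AVC = $8; no output level covers variable cost.
Shutting down limits the loss to fixed cost, $562.

Shut down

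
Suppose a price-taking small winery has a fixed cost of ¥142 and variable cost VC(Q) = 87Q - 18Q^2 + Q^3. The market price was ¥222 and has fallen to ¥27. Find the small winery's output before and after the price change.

AVC = 87 - 18Q + Q^2, minimized at Q = 9 where min AVC = ¥6. MC = 87 - 36Q + 3Q^2.
At P = ¥222 ≥ min AVC, set P = MC on the rising branch: Q = 15.
At P = ¥27 ≥ min AVC, set P = MC: Q = 10. The firm stays open but cuts output.

Output falls from 15 to 10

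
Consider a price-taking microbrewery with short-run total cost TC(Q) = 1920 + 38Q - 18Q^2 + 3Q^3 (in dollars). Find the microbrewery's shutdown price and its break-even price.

AVC = 38 - 18Q + 3Q^2; minimized at Q = 3, giving min AVC = $11. That is the shutdown price.
ATC = 1920/Q + 38 - 18Q + 3Q^2. Setting dATC/dQ = −1920/Q^2 − 18 + 6Q = 0 gives Q = 8 (since 6·8^3 − 18·8^2 = 1920).
min ATC = 1920/8 + 38 − 18·8 + 3·8^2 = $326. That is the break-even price.
For $11 ≤ P < $326 the firm produces at a loss; below $11 it shuts down.

Shutdown price = $11; break-even price = $326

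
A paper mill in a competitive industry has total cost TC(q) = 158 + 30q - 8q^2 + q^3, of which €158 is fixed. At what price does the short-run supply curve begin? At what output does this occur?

The shutdown price is the minimum of AVC. VC = 30q - 8q^2 + q^3, so AVC = 30 - 8q + q^2.
At the minimum of AVC, MC = AVC. MC = 30 - 16q + 3q^2; setting MC = AVC gives 2q^2 - 8q = 0, so q = 4. min AVC = 14.
So the shutdown price is €14.

€14 per unit, at q = 4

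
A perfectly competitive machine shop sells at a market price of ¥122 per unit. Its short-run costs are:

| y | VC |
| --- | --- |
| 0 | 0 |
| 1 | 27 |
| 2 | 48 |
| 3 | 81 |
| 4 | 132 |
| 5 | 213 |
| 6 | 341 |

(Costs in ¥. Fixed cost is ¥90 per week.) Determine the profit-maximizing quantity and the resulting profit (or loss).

Profit at each row (π = 122y − TC): y=0: -90; y=1: 5; y=2: 106; y=3: 195; y=4: 266; y=5: 307; y=6: 301.
Profit is maximized at y = 5. AVC there is 213/5 = ¥42.60 ≤ P, so producing beats shutting down (which would give -¥90).

y = 5; profit = ¥307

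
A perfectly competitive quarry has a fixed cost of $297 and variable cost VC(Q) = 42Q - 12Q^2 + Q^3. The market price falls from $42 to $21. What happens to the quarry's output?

Output falls from 8 to 7

AVC = 42 - 12Q + Q^2, minimized at Q = 6 where min AVC = $6. MC = 42 - 24Q + 3Q^2.
At P = $42 ≥ min AVC, set P = MC on the rising branch: Q = 8.
At P = $21 ≥ min AVC, set P = MC: Q = 7. The firm stays open but cuts output.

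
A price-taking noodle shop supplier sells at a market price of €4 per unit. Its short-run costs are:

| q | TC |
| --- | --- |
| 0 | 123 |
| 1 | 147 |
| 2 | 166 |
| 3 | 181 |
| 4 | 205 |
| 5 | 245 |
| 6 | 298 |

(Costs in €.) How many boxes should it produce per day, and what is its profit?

Profit at each row (π = 4q − TC): q=0: -123; q=1: -143; q=2: -158; q=3: -169; q=4: -189; q=5: -225; q=6: -274.
Profit is highest at q = 0. Equivalently, the lowest AVC in the table is 58/3 ≈ €19.33 at q = 3, and P = €4 falls below it — price never covers variable cost, so the firm shuts down and loses only its fixed cost.

q = 0 (shut down); profit = -€123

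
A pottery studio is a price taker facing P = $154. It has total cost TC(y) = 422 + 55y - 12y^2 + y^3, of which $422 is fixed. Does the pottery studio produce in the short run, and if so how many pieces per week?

Produce at y = 11

From TC, MC = TC'(y) = 55 - 24y + 3y^2 and AVC = VC/y = 55 - 12y + y^2.
The AVC parabola has its vertex at y = 12/2 = 6, where AVC = 55 - 12·6 + 6^2 = $19.
Since P = $154 ≥ min AVC = $19, price covers variable cost and the firm should produce.
P = MC gives -99 - 24y + 3y^2 = 0, with roots -3 and 11. Take the larger (rising MC): y* = 11.
Check: AVC at y = 11 is $44 ≤ P, so revenue covers variable cost.
Profit = P·y − TC = 154·11 − 906 = $788.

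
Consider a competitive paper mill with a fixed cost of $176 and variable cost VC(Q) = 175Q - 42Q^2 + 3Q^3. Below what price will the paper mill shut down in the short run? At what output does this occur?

Short-run supply begins at min AVC. From VC = 175Q - 42Q^2 + 3Q^3, AVC = 175 - 42Q + 3Q^2.
dAVC/dQ = -42 + 6Q = 0 gives Q = 7. min AVC = 175 - 42·7 + 3·7^2 = 28.
For P < $28 the firm produces nothing.

$28 per unit, at Q = 7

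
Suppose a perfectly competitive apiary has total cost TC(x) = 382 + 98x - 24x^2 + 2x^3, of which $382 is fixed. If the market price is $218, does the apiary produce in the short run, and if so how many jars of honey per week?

Variable cost is VC = 98x - 24x^2 + 2x^3, so AVC = VC/x = 98 - 24x + 2x^2 and MC = dTC/dx = 98 - 48x + 6x^2.
AVC hits its minimum where MC = AVC, at x = 6, giving min AVC = 98 - 24·6 + 2·6^2 = $26.
Since P = $218 ≥ min AVC = $26, price covers variable cost and the firm should produce.
Solving P = MC: -120 - 48x + 6x^2 = 0 ⇒ x = -2 or 10. On the upward-sloping branch, x* = 10.
Check: AVC at x = 10 is $58 ≤ P, so revenue covers variable cost.
Profit = P·x − TC = 218·10 − 962 = $1218.

Produce at x = 10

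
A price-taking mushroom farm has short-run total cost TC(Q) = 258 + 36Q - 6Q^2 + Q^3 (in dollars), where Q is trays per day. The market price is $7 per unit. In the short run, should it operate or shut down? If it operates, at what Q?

Shut down

From TC, MC = TC'(Q) = 36 - 12Q + 3Q^2 and AVC = VC/Q = 36 - 6Q + Q^2.
The AVC parabola has its vertex at Q = 6/2 = 3, where AVC = 36 - 6·3 + 3^2 = $27.
P = $7 lies below min AVC = $27; no output level covers variable cost.
Best response: produce nothing and absorb the $258 fixed cost.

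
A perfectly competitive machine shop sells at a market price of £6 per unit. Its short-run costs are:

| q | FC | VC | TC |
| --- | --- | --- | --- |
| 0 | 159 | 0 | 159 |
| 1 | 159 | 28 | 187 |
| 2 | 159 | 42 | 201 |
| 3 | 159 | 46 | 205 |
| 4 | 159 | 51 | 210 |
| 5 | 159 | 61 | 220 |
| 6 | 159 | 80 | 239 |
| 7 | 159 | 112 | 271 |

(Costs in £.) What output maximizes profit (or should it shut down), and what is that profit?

Profit at each row (π = 6q − TC): q=0: -159; q=1: -181; q=2: -189; q=3: -187; q=4: -186; q=5: -190; q=6: -203; q=7: -229.
Profit is highest at q = 0. Equivalently, the lowest AVC in the table is 61/5 ≈ £12.20 at q = 5, and P = £6 falls below it — price never covers variable cost, so the firm shuts down and loses only its fixed cost.

q = 0 (shut down); profit = -£159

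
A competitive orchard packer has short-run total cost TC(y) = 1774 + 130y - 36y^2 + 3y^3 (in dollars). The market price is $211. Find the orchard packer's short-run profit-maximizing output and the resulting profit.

AVC = 130 - 36y + 3y^2 has its minimum $22 at y = 6; price $211 clears that bar, so the firm operates.
MC = 130 - 72y + 9y^2. Setting P = MC and taking the root on the rising branch gives y* = 9.
TR = 211·9 = 1899. TC = 1774 + 441 = 2215. Profit = 1899 − 2215 = -$316.
Shutting down would mean losing the fixed cost of $1774, so operating at a loss of $316 is better by $1458.

Profit = -$316 at y = 9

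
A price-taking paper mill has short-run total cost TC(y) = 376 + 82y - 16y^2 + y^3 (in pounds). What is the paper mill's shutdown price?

The firm shuts down when price falls below the minimum of average variable cost. AVC = VC/y = 82 - 16y + y^2.
dAVC/dy = -16 + 2y = 0 gives y = 8. min AVC = 82 - 16·8 + 8^2 = 18.
For P < £18 the firm produces nothing.

£18 per unit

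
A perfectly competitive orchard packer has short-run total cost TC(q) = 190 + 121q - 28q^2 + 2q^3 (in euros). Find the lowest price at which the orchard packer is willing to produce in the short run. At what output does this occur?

The shutdown price is the minimum of AVC. VC = 121q - 28q^2 + 2q^3, so AVC = 121 - 28q + 2q^2.
dAVC/dq = -28 + 4q = 0 gives q = 7. min AVC = 121 - 28·7 + 2·7^2 = 23.
The firm shuts down for any P below €23.

€23 per unit, at q = 7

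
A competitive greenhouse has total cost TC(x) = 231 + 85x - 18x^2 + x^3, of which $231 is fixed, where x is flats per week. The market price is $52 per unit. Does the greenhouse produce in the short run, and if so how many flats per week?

Produce at x = 11

From TC, MC = TC'(x) = 85 - 36x + 3x^2 and AVC = VC/x = 85 - 18x + x^2.
AVC hits its minimum where MC = AVC, at x = 9, giving min AVC = 85 - 18·9 + 9^2 = $4.
Because $52 ≥ $4, revenue can cover variable cost; the firm operates.
Set P = MC: 52 = 85 - 36x + 3x^2 → 33 - 36x + 3x^2 = 0. The roots are x = 1 and x = 11; the profit-maximizing output is on the rising part of MC, so x* = 11.
Check: AVC at x = 11 is $8 ≤ P, so revenue covers variable cost.
Profit = P·x − TC = 52·11 − 319 = $253.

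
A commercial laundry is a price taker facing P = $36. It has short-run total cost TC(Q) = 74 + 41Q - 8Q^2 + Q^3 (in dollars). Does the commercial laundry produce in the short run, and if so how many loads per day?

Produce at Q = 5

Strip out fixed cost: VC = 41Q - 8Q^2 + Q^3. Then AVC = 41 - 8Q + Q^2 and MC = 41 - 16Q + 3Q^2.
The AVC parabola has its vertex at Q = 8/2 = 4, where AVC = 41 - 8·4 + 4^2 = $25.
Since P = $36 ≥ min AVC = $25, price covers variable cost and the firm should produce.
Solving P = MC: 5 - 16Q + 3Q^2 = 0 ⇒ Q = 1/3 or 5. On the upward-sloping branch, Q* = 5.
Check: AVC at Q = 5 is $26 ≤ P, so revenue covers variable cost.
Profit = P·Q − TC = 36·5 − 204 = -$24, a loss, but smaller than the $74 fixed cost the firm would lose by shutting down.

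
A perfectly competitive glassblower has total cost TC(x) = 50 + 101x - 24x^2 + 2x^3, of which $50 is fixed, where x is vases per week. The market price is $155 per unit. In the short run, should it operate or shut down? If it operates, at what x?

From TC, MC = TC'(x) = 101 - 48x + 6x^2 and AVC = VC/x = 101 - 24x + 2x^2.
AVC is minimized where dAVC/dx = -24 + 4x = 0, at x = 6; min AVC = 101 - 24·6 + 2·6^2 = $29.
Since P = $155 ≥ min AVC = $29, price covers variable cost and the firm should produce.
Solving P = MC: -54 - 48x + 6x^2 = 0 ⇒ x = -1 or 9. On the upward-sloping branch, x* = 9.
Check: AVC at x = 9 is $47 ≤ P, so revenue covers variable cost.
Profit = P·x − TC = 155·9 − 473 = $922.

Produce at x = 9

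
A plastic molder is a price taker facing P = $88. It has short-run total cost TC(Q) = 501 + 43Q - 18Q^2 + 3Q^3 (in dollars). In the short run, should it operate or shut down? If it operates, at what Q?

Variable cost is VC = 43Q - 18Q^2 + 3Q^3, so AVC = VC/Q = 43 - 18Q + 3Q^2 and MC = dTC/dQ = 43 - 36Q + 9Q^2.
AVC hits its minimum where MC = AVC, at Q = 3, giving min AVC = 43 - 18·3 + 3·3^2 = $16.
P = $88 exceeds min AVC = $16, so the firm stays open.
Set P = MC: 88 = 43 - 36Q + 9Q^2 → -45 - 36Q + 9Q^2 = 0. The roots are Q = -1 and Q = 5; the profit-maximizing output is on the rising part of MC, so Q* = 5.
Check: AVC at Q = 5 is $28 ≤ P, so revenue covers variable cost.
Profit = P·Q − TC = 88·5 − 641 = -$201, a loss, but smaller than the $501 fixed cost the firm would lose by shutting down.

Produce at Q = 5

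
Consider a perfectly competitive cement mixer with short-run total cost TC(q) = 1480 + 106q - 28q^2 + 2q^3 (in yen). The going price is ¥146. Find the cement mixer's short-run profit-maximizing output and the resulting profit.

AVC = 106 - 28q + 2q^2; min AVC = ¥8 at q = 7. Since P = ¥146 ≥ min AVC, the firm produces.
With MC = 106 - 56q + 6q^2, P = MC on the upward-sloping part at q* = 10.
TR = 146·10 = 1460. TC = 1480 + 260 = 1740. Profit = 1460 − 1740 = -¥280.
By producing, the firm covers all variable cost plus ¥1200 of fixed cost; shutting down would lose the full ¥1480.

Profit = -¥280 at q = 10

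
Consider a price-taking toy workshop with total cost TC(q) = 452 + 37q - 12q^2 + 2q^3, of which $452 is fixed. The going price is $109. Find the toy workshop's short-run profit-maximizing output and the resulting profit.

AVC = 37 - 12q + 2q^2 has its minimum $19 at q = 3; price $109 clears that bar, so the firm operates.
With MC = 37 - 24q + 6q^2, P = MC on the upward-sloping part at q* = 6.
TR = 109·6 = 654. TC = 452 + 222 = 674. Profit = 654 − 674 = -$20.
That loss of $20 beats the $452 the firm would lose by shutting down; producing recovers $432 of fixed cost.

Profit = -$20 at q = 6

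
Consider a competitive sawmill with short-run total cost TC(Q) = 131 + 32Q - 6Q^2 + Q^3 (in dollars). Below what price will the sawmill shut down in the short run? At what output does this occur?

The firm shuts down when price falls below the minimum of average variable cost. AVC = VC/Q = 32 - 6Q + Q^2.
At the minimum of AVC, MC = AVC. MC = 32 - 12Q + 3Q^2; setting MC = AVC gives 2Q^2 - 6Q = 0, so Q = 3. min AVC = 23.
For P < $23 the firm produces nothing.

$23 per unit, at Q = 3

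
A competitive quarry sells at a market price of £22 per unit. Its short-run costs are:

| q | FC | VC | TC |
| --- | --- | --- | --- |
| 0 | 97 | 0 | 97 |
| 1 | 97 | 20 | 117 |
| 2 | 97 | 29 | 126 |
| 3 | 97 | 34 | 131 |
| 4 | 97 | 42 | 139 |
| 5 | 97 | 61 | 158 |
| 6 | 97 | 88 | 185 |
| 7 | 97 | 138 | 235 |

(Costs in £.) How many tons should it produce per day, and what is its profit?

Compute π = P·q − TC at each output: q=0: -97; q=1: -95; q=2: -82; q=3: -65; q=4: -51; q=5: -48; q=6: -53; q=7: -81.
Profit is maximized at q = 5. AVC there is 61/5 = £12.20 ≤ P, so producing beats shutting down (which would give -£97).

q = 5; profit = -£48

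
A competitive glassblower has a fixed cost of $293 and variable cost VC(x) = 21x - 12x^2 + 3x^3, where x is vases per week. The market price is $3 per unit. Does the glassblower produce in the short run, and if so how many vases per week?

From TC, MC = TC'(x) = 21 - 24x + 9x^2 and AVC = VC/x = 21 - 12x + 3x^2.
AVC hits its minimum where MC = AVC, at x = 2, giving min AVC = 21 - 12·2 + 3·2^2 = $9.
Since P = $3 < min AVC = $9, price fails to cover variable cost at any output.
The firm minimizes its loss by shutting down and losing only its fixed cost of $293.

Shut down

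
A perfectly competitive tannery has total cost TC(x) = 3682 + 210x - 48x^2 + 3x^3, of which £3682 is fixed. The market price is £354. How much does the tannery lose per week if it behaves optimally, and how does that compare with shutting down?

Profit = -£226 at x = 12

AVC = 210 - 48x + 3x^2; min AVC = £18 at x = 8. Since P = £354 ≥ min AVC, the firm produces.
With MC = 210 - 96x + 9x^2, P = MC on the upward-sloping part at x* = 12.
TR = 354·12 = 4248. TC = 3682 + 792 = 4474. Profit = 4248 − 4474 = -£226.
Shutting down would mean losing the fixed cost of £3682, so operating at a loss of £226 is better by £3456.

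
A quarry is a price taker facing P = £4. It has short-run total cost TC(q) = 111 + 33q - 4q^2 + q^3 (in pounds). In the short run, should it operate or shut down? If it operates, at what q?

Shut down

Variable cost is VC = 33q - 4q^2 + q^3, so AVC = VC/q = 33 - 4q + q^2 and MC = dTC/dq = 33 - 8q + 3q^2.
AVC is minimized where dAVC/dq = -4 + 2q = 0, at q = 2; min AVC = 33 - 4·2 + 2^2 = £29.
Since P = £4 < min AVC = £29, price fails to cover variable cost at any output.
Best response: produce nothing and absorb the £111 fixed cost.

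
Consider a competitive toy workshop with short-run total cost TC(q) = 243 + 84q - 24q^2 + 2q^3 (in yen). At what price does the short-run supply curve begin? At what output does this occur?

¥12 per unit, at q = 6

The shutdown price is the minimum of AVC. VC = 84q - 24q^2 + 2q^3, so AVC = 84 - 24q + 2q^2.
At the minimum of AVC, MC = AVC. MC = 84 - 48q + 6q^2; setting MC = AVC gives 4q^2 - 24q = 0, so q = 6. min AVC = 12.
For P < ¥12 the firm produces nothing.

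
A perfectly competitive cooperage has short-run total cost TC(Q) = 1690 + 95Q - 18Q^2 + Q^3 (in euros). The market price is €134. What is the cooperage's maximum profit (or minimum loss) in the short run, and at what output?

Profit = -€338 at Q = 13

AVC = 95 - 18Q + Q^2 has its minimum €14 at Q = 9; price €134 clears that bar, so the firm operates.
MC = 95 - 36Q + 3Q^2. Setting P = MC and taking the root on the rising branch gives Q* = 13.
TR = 134·13 = 1742. TC = 1690 + 390 = 2080. Profit = 1742 − 2080 = -€338.
Shutting down would mean losing the fixed cost of €1690, so operating at a loss of €338 is better by €1352.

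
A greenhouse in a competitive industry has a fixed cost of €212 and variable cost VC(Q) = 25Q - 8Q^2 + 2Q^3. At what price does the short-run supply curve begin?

€17 per unit

The firm shuts down when price falls below the minimum of average variable cost. AVC = VC/Q = 25 - 8Q + 2Q^2.
dAVC/dQ = -8 + 4Q = 0 gives Q = 2. min AVC = 25 - 8·2 + 2·2^2 = 17.
The firm shuts down for any P below €17.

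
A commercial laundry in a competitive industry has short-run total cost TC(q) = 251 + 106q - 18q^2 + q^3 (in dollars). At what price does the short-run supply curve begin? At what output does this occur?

$25 per unit, at q = 9

Short-run supply begins at min AVC. From VC = 106q - 18q^2 + q^3, AVC = 106 - 18q + q^2.
dAVC/dq = -18 + 2q = 0 gives q = 9. min AVC = 106 - 18·9 + 9^2 = 25.
For P < $25 the firm produces nothing.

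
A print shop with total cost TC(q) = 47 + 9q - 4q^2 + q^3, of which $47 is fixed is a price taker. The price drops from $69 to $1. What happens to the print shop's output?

Output falls from 6 to 0 (the firm shuts down)

AVC = 9 - 4q + q^2, minimized at q = 2 where min AVC = $5. MC = 9 - 8q + 3q^2.
At P = $69 ≥ min AVC, set P = MC on the rising branch: q = 6.
At P = $1 < min AVC = $5, price no longer covers variable cost at any output, so the firm shuts down: q = 0.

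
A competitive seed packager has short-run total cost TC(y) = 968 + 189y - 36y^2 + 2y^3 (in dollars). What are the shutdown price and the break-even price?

Shutdown price = $27; break-even price = $123

AVC = 189 - 36y + 2y^2; minimized at y = 9, giving min AVC = $27. That is the shutdown price.
ATC = 968/y + 189 - 36y + 2y^2. Setting dATC/dy = −968/y^2 − 36 + 4y = 0 gives y = 11 (since 4·11^3 − 36·11^2 = 968).
min ATC = 968/11 + 189 − 36·11 + 2·11^2 = $123. That is the break-even price.
Between these two prices the firm operates at a loss; above $123 it earns a profit.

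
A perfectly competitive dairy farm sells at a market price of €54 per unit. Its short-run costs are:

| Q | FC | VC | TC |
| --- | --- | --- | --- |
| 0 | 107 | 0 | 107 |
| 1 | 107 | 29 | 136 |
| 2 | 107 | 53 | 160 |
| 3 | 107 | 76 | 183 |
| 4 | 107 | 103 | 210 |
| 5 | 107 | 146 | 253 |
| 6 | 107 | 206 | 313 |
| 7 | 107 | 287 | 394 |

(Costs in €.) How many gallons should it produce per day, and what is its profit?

Tabulate TR − TC: Q=0: -107; Q=1: -82; Q=2: -52; Q=3: -21; Q=4: 6; Q=5: 17; Q=6: 11; Q=7: -16.
Profit is maximized at Q = 5. AVC there is 146/5 = €29.20 ≤ P, so producing beats shutting down (which would give -€107).

Q = 5; profit = €17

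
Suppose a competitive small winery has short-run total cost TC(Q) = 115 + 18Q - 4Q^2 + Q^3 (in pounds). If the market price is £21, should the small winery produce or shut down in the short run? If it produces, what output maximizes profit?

Strip out fixed cost: VC = 18Q - 4Q^2 + Q^3. Then AVC = 18 - 4Q + Q^2 and MC = 18 - 8Q + 3Q^2.
The AVC parabola has its vertex at Q = 4/2 = 2, where AVC = 18 - 4·2 + 2^2 = £14.
P = £21 exceeds min AVC = £14, so the firm stays open.
Solving P = MC: -3 - 8Q + 3Q^2 = 0 ⇒ Q = -1/3 or 3. On the upward-sloping branch, Q* = 3.
Check: AVC at Q = 3 is £15 ≤ P, so revenue covers variable cost.
Profit = P·Q − TC = 21·3 − 160 = -£97, a loss, but smaller than the £115 fixed cost the firm would lose by shutting down.

Produce at Q = 3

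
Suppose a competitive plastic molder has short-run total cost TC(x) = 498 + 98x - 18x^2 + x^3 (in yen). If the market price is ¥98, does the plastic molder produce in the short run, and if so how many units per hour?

From TC, MC = TC'(x) = 98 - 36x + 3x^2 and AVC = VC/x = 98 - 18x + x^2.
The AVC parabola has its vertex at x = 18/2 = 9, where AVC = 98 - 18·9 + 9^2 = ¥17.
Since P = ¥98 ≥ min AVC = ¥17, price covers variable cost and the firm should produce.
Solving P = MC: -36x + 3x^2 = 0 ⇒ x = 0 or 12. On the upward-sloping branch, x* = 12.
Check: AVC at x = 12 is ¥26 ≤ P, so revenue covers variable cost.
Profit = P·x − TC = 98·12 − 810 = ¥366.

Produce at x = 12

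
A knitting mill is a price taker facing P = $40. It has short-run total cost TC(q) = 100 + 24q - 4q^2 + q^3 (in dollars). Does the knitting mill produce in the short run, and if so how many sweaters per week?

Produce at q = 4

From TC, MC = TC'(q) = 24 - 8q + 3q^2 and AVC = VC/q = 24 - 4q + q^2.
The AVC parabola has its vertex at q = 4/2 = 2, where AVC = 24 - 4·2 + 2^2 = $20.
Since P = $40 ≥ min AVC = $20, price covers variable cost and the firm should produce.
P = MC gives -16 - 8q + 3q^2 = 0, with roots -4/3 and 4. Take the larger (rising MC): q* = 4.
Check: AVC at q = 4 is $24 ≤ P, so revenue covers variable cost.
Profit = P·q − TC = 40·4 − 196 = -$36, a loss, but smaller than the $100 fixed cost the firm would lose by shutting down.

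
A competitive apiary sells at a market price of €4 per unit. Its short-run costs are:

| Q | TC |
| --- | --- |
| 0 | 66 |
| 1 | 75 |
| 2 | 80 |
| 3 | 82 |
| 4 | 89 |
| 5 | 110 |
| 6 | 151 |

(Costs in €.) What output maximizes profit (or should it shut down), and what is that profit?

Compute π = P·Q − TC at each output: Q=0: -66; Q=1: -71; Q=2: -72; Q=3: -70; Q=4: -73; Q=5: -90; Q=6: -127.
Profit is highest at Q = 0. Equivalently, the lowest AVC in the table is 16/3 ≈ €5.33 at Q = 3, and P = €4 falls below it — price never covers variable cost, so the firm shuts down and loses only its fixed cost.

Q = 0 (shut down); profit = -€66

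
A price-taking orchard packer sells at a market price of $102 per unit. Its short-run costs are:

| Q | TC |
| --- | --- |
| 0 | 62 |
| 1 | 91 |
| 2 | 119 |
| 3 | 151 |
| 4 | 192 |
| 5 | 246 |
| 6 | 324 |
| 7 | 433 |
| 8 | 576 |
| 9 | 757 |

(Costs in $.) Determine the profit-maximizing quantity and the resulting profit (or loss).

Tabulate TR − TC: Q=0: -62; Q=1: 11; Q=2: 85; Q=3: 155; Q=4: 216; Q=5: 264; Q=6: 288; Q=7: 281; Q=8: 240; Q=9: 161.
Profit is maximized at Q = 6. AVC there is 262/6 = $43.67 ≤ P, so producing beats shutting down (which would give -$62).

Q = 6; profit = $288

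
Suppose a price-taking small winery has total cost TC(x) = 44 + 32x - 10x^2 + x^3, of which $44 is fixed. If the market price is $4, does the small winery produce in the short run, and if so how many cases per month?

Variable cost is VC = 32x - 10x^2 + x^3, so AVC = VC/x = 32 - 10x + x^2 and MC = dTC/dx = 32 - 20x + 3x^2.
The AVC parabola has its vertex at x = 10/2 = 5, where AVC = 32 - 10·5 + 5^2 = $7.
With P < min AVC ($4 < $7), every unit sold adds to the loss.
Best response: produce nothing and absorb the $44 fixed cost.

Shut down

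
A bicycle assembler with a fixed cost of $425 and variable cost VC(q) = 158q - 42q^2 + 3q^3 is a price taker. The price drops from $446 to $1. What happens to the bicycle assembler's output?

AVC = 158 - 42q + 3q^2, minimized at q = 7 where min AVC = $11. MC = 158 - 84q + 9q^2.
At P = $446 ≥ min AVC, set P = MC on the rising branch: q = 12.
At P = $1 < min AVC = $11, price no longer covers variable cost at any output, so the firm shuts down: q = 0.

Output falls from 12 to 0 (the firm shuts down)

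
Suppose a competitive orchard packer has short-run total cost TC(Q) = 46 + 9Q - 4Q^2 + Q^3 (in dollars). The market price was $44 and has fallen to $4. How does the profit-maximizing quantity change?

MC = 9 - 8Q + 3Q^2; the shutdown threshold is min AVC = $5 (at Q = 2).
At P = $44 ≥ min AVC, set P = MC on the rising branch: Q = 5.
At P = $4 < min AVC = $5, price no longer covers variable cost at any output, so the firm shuts down: Q = 0.

Output falls from 5 to 0 (the firm shuts down)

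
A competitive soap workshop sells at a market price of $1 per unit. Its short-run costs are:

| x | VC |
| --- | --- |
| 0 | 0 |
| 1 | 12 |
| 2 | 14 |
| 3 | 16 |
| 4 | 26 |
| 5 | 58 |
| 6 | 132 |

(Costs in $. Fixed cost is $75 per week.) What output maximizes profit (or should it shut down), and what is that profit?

x = 0 (shut down); profit = -$75

Profit at each row (π = 1x − TC): x=0: -75; x=1: -86; x=2: -87; x=3: -88; x=4: -97; x=5: -128; x=6: -201.
Profit is highest at x = 0. Equivalently, the lowest AVC in the table is 16/3 ≈ $5.33 at x = 3, and P = $1 falls below it — price never covers variable cost, so the firm shuts down and loses only its fixed cost.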